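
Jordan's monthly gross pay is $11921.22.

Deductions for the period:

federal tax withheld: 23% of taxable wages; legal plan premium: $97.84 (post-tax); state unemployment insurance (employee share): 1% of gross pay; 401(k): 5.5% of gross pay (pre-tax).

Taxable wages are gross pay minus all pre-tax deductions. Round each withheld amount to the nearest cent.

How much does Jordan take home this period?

$8457.42

401(k): $11921.22 × 0.055 = $655.67
Taxable wages = $11921.22 − $655.67 = $11265.55
Federal tax withheld: $11265.55 × 0.23 = $2591.08
State unemployment insurance (employee share): $11921.22 × 0.01 = $119.21
Legal plan premium: $97.84
Total deductions = $655.67 + $2591.08 + $119.21 + $97.84 = $3463.80
Net pay = $11921.22 − $3463.80 = $8457.42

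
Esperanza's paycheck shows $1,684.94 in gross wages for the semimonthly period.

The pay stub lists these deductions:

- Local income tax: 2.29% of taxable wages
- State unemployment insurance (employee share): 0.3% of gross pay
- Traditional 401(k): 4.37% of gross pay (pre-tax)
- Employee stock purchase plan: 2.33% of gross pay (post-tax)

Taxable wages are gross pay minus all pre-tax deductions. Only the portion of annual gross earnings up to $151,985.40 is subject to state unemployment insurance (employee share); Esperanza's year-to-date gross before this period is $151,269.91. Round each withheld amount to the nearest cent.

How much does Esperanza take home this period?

Traditional 401(k): $1,684.94 × 0.0437 = $73.63
Taxable wages = $1,684.94 − $73.63 = $1,611.31
Local income tax: $1,611.31 × 0.0229 = $36.90
State unemployment insurance (employee share): only $151,985.40 − $151,269.91 = $715.49 of this check is subject → $715.49 × 0.003 = $2.15
Employee stock purchase plan: $1,684.94 × 0.0233 = $39.26
Total deductions = $73.63 + $36.90 + $2.15 + $39.26 = $151.94
Net pay = $1,684.94 − $151.94 = $1,533.00

$1,533.00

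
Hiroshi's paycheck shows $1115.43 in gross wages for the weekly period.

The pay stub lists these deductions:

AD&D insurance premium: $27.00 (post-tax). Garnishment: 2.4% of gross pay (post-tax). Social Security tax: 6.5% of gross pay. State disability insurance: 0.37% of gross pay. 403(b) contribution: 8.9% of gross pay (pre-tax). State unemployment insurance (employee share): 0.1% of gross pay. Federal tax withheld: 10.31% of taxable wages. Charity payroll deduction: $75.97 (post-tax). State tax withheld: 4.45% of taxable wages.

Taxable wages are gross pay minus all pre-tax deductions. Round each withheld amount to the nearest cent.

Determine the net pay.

$658.68

403(b) contribution: $1115.43 × 0.089 = $99.27
Taxable wages = $1115.43 − $99.27 = $1016.16
State tax withheld: $1016.16 × 0.0445 = $45.22
Federal tax withheld: $1016.16 × 0.1031 = $104.77
Social Security tax: $1115.43 × 0.065 = $72.50
State unemployment insurance (employee share): $1115.43 × 0.001 = $1.12
State disability insurance: $1115.43 × 0.0037 = $4.13
Charity payroll deduction: $75.97
AD&D insurance premium: $27.00
Garnishment: $1115.43 × 0.024 = $26.77
Total deductions = $99.27 + $45.22 + $104.77 + $72.50 + $1.12 + $4.13 + $75.97 + $27.00 + $26.77 = $456.75
Net pay = $1115.43 − $456.75 = $658.68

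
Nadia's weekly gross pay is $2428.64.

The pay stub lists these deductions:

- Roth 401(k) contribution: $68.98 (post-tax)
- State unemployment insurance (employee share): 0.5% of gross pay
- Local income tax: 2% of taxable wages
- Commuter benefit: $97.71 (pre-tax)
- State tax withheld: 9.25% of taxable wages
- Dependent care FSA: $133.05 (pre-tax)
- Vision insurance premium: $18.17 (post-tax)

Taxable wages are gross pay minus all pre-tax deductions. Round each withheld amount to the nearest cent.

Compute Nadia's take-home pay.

Commuter benefit: $97.71
Dependent care FSA: $133.05
Pre-tax total = $97.71 + $133.05 = $230.76
Taxable wages = $2428.64 − $230.76 = $2197.88
State tax withheld: $2197.88 × 0.0925 = $203.30
Local income tax: $2197.88 × 0.02 = $43.96
State unemployment insurance (employee share): $2428.64 × 0.005 = $12.14
Vision insurance premium: $18.17
Roth 401(k) contribution: $68.98
Total deductions = $97.71 + $133.05 + $203.30 + $43.96 + $12.14 + $18.17 + $68.98 = $577.31
Net pay = $2428.64 − $577.31 = $1851.33

$1851.33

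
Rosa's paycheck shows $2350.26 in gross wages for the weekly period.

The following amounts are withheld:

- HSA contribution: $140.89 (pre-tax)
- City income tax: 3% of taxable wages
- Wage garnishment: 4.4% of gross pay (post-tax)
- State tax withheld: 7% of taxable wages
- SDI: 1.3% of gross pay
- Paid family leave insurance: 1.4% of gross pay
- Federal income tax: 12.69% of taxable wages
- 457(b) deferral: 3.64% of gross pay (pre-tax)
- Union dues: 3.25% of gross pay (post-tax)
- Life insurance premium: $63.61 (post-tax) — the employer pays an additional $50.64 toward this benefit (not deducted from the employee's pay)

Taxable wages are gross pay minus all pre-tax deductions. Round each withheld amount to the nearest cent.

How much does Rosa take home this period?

HSA contribution: $140.89
457(b) deferral: $2350.26 × 0.0364 = $85.55
Pre-tax total = $140.89 + $85.55 = $226.44
Taxable wages = $2350.26 − $226.44 = $2123.82
State tax withheld: $2123.82 × 0.07 = $148.67
Federal income tax: $2123.82 × 0.1269 = $269.51
City income tax: $2123.82 × 0.03 = $63.71
SDI: $2350.26 × 0.013 = $30.55
Paid family leave insurance: $2350.26 × 0.014 = $32.90
Wage garnishment: $2350.26 × 0.044 = $103.41
Union dues: $2350.26 × 0.0325 = $76.38
Life insurance premium: $63.61
(Employer's $50.64 toward life insurance premium is not withheld from the employee.)
Total deductions = $140.89 + $85.55 + $148.67 + $269.51 + $63.71 + $30.55 + $32.90 + $103.41 + $76.38 + $63.61 = $1015.18
Net pay = $2350.26 − $1015.18 = $1335.08

$1335.08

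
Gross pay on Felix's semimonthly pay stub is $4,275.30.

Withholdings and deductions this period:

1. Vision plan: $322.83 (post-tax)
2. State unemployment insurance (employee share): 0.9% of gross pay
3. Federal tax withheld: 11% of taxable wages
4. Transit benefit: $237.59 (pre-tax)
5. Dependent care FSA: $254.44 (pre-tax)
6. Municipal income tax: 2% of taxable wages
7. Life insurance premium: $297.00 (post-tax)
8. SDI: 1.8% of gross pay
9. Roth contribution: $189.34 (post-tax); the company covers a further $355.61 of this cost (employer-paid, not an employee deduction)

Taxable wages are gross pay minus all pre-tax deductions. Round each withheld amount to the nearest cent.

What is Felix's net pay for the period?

$2,366.83

Dependent care FSA: $254.44
Transit benefit: $237.59
Pre-tax total = $254.44 + $237.59 = $492.03
Taxable wages = $4,275.30 − $492.03 = $3,783.27
Federal tax withheld: $3,783.27 × 0.11 = $416.16
Municipal income tax: $3,783.27 × 0.02 = $75.67
SDI: $4,275.30 × 0.018 = $76.96
State unemployment insurance (employee share): $4,275.30 × 0.009 = $38.48
Vision plan: $322.83
Life insurance premium: $297.00
Roth contribution: $189.34
(Employer's $355.61 toward Roth contribution is not withheld from the employee.)
Total deductions = $254.44 + $237.59 + $416.16 + $75.67 + $76.96 + $38.48 + $322.83 + $297.00 + $189.34 = $1,908.47
Net pay = $4,275.30 − $1,908.47 = $2,366.83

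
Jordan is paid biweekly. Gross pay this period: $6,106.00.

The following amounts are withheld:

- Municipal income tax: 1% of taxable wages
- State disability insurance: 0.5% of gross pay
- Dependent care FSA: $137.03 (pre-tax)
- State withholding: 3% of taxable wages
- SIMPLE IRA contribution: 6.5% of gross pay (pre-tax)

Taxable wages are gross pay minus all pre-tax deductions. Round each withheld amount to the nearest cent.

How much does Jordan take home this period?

$5,318.67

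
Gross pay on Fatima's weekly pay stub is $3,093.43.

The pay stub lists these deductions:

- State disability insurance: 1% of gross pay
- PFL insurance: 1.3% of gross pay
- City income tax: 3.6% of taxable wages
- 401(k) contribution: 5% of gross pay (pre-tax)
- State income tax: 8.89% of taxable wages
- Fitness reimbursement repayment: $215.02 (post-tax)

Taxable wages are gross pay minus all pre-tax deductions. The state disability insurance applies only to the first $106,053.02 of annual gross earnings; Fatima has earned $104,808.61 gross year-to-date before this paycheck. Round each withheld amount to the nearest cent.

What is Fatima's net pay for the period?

$2,304.03

401(k) contribution: $3,093.43 × 0.05 = $154.67
Taxable wages = $3,093.43 − $154.67 = $2,938.76
State income tax: $2,938.76 × 0.0889 = $261.26
City income tax: $2,938.76 × 0.036 = $105.80
PFL insurance: $3,093.43 × 0.013 = $40.21
State disability insurance: only $106,053.02 − $104,808.61 = $1,244.41 of this check is subject → $1,244.41 × 0.01 = $12.44
Fitness reimbursement repayment: $215.02
Total deductions = $154.67 + $261.26 + $105.80 + $40.21 + $12.44 + $215.02 = $789.40
Net pay = $3,093.43 − $789.40 = $2,304.03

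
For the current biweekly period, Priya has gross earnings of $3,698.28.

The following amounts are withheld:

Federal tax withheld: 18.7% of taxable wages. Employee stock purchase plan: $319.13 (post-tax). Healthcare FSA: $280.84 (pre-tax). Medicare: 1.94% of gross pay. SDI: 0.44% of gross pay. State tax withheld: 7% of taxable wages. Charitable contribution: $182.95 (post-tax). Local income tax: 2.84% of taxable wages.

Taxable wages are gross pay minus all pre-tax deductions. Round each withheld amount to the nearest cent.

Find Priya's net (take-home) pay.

Healthcare FSA: $280.84
Taxable wages = $3,698.28 − $280.84 = $3,417.44
Local income tax: $3,417.44 × 0.0284 = $97.06
Federal tax withheld: $3,417.44 × 0.187 = $639.06
State tax withheld: $3,417.44 × 0.07 = $239.22
Medicare: $3,698.28 × 0.0194 = $71.75
SDI: $3,698.28 × 0.0044 = $16.27
Employee stock purchase plan: $319.13
Charitable contribution: $182.95
Total deductions = $280.84 + $97.06 + $639.06 + $239.22 + $71.75 + $16.27 + $319.13 + $182.95 = $1,846.28
Net pay = $3,698.28 − $1,846.28 = $1,852.00

$1,852.00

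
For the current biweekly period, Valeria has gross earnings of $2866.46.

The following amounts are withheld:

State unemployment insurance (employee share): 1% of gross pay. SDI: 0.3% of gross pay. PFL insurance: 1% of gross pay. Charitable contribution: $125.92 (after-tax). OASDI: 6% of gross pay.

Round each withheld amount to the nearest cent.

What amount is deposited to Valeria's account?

$2502.63

OASDI: $2866.46 × 0.06 = $171.99
State unemployment insurance (employee share): $2866.46 × 0.01 = $28.66
PFL insurance: $2866.46 × 0.01 = $28.66
SDI: $2866.46 × 0.003 = $8.60
Charitable contribution: $125.92
Total deductions = $171.99 + $28.66 + $28.66 + $8.60 + $125.92 = $363.83
Net pay = $2866.46 − $363.83 = $2502.63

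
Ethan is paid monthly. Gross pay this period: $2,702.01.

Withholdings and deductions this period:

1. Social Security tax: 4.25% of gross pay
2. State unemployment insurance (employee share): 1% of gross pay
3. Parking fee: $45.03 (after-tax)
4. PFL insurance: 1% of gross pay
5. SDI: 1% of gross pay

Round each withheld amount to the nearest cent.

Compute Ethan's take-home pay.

$2,461.08

PFL insurance: $2,702.01 × 0.01 = $27.02
Social Security tax: $2,702.01 × 0.0425 = $114.84
State unemployment insurance (employee share): $2,702.01 × 0.01 = $27.02
SDI: $2,702.01 × 0.01 = $27.02
Parking fee: $45.03
Total deductions = $27.02 + $114.84 + $27.02 + $27.02 + $45.03 = $240.93
Net pay = $2,702.01 − $240.93 = $2,461.08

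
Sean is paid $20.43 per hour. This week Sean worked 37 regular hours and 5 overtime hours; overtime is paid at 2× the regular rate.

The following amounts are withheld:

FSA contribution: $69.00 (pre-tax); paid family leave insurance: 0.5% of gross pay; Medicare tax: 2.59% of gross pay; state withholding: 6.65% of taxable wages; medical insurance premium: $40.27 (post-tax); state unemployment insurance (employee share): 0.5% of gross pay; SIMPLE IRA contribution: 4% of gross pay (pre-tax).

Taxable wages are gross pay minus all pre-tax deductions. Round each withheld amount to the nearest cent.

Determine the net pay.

Regular pay: 37 × $20.43 = $755.91
Overtime pay: 5 × $20.43 × 2 = $204.30
Gross pay = $755.91 + $204.30 = $960.21
SIMPLE IRA contribution: $960.21 × 0.04 = $38.41
FSA contribution: $69.00
Pre-tax total = $38.41 + $69.00 = $107.41
Taxable wages = $960.21 − $107.41 = $852.80
State withholding: $852.80 × 0.0665 = $56.71
State unemployment insurance (employee share): $960.21 × 0.005 = $4.80
Paid family leave insurance: $960.21 × 0.005 = $4.80
Medicare tax: $960.21 × 0.0259 = $24.87
Medical insurance premium: $40.27
Total deductions = $38.41 + $69.00 + $56.71 + $4.80 + $4.80 + $24.87 + $40.27 = $238.86
Net pay = $960.21 − $238.86 = $721.35

$721.35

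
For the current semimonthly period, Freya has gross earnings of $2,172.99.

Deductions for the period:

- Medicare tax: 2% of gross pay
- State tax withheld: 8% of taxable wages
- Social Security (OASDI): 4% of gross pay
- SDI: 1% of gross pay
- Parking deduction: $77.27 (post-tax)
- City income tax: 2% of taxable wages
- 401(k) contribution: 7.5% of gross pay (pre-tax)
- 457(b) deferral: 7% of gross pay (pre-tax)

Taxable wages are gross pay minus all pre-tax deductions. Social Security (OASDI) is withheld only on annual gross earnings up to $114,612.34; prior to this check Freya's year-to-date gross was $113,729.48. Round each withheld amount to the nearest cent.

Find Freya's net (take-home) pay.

$1,494.35

401(k) contribution: $2,172.99 × 0.075 = $162.97
457(b) deferral: $2,172.99 × 0.07 = $152.11
Pre-tax total = $162.97 + $152.11 = $315.08
Taxable wages = $2,172.99 − $315.08 = $1,857.91
State tax withheld: $1,857.91 × 0.08 = $148.63
City income tax: $1,857.91 × 0.02 = $37.16
SDI: $2,172.99 × 0.01 = $21.73
Social Security (OASDI): only $114,612.34 − $113,729.48 = $882.86 of this check is subject → $882.86 × 0.04 = $35.31
Medicare tax: $2,172.99 × 0.02 = $43.46
Parking deduction: $77.27
Total deductions = $162.97 + $152.11 + $148.63 + $37.16 + $21.73 + $35.31 + $43.46 + $77.27 = $678.64
Net pay = $2,172.99 − $678.64 = $1,494.35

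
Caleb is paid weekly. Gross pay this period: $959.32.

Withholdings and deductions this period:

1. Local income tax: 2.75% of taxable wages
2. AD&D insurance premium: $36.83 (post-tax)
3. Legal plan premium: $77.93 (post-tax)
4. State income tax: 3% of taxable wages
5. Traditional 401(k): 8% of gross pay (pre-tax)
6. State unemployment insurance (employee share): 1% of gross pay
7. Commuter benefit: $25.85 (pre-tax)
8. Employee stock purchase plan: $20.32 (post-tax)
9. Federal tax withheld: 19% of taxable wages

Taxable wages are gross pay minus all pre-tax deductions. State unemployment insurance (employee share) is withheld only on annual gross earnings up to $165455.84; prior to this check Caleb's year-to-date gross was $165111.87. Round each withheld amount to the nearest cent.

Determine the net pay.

$506.16

Commuter benefit: $25.85
Traditional 401(k): $959.32 × 0.08 = $76.75
Pre-tax total = $25.85 + $76.75 = $102.60
Taxable wages = $959.32 − $102.60 = $856.72
Federal tax withheld: $856.72 × 0.19 = $162.78
State income tax: $856.72 × 0.03 = $25.70
Local income tax: $856.72 × 0.0275 = $23.56
State unemployment insurance (employee share): only $165455.84 − $165111.87 = $343.97 of this check is subject → $343.97 × 0.01 = $3.44
Employee stock purchase plan: $20.32
AD&D insurance premium: $36.83
Legal plan premium: $77.93
Total deductions = $25.85 + $76.75 + $162.78 + $25.70 + $23.56 + $3.44 + $20.32 + $36.83 + $77.93 = $453.16
Net pay = $959.32 − $453.16 = $506.16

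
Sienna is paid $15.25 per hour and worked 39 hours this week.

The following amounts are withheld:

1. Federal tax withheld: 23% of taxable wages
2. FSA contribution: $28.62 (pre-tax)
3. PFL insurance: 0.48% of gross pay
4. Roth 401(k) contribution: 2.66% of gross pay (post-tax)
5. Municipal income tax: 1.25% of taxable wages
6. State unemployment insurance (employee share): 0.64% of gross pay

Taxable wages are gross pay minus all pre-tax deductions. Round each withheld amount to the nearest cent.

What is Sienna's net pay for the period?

Gross pay: 39 × $15.25 = $594.75
FSA contribution: $28.62
Taxable wages = $594.75 − $28.62 = $566.13
Municipal income tax: $566.13 × 0.0125 = $7.08
Federal tax withheld: $566.13 × 0.23 = $130.21
State unemployment insurance (employee share): $594.75 × 0.0064 = $3.81
PFL insurance: $594.75 × 0.0048 = $2.85
Roth 401(k) contribution: $594.75 × 0.0266 = $15.82
Total deductions = $28.62 + $7.08 + $130.21 + $3.81 + $2.85 + $15.82 = $188.39
Net pay = $594.75 − $188.39 = $406.36

$406.36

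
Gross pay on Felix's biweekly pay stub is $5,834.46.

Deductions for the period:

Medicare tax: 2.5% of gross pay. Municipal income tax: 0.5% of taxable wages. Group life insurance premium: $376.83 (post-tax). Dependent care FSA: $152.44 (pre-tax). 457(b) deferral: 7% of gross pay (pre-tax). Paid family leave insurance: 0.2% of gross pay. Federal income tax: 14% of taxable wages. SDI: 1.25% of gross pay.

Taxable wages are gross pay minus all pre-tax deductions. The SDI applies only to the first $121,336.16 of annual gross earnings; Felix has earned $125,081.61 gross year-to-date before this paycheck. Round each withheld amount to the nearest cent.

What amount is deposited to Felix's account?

$3,974.57

457(b) deferral: $5,834.46 × 0.07 = $408.41
Dependent care FSA: $152.44
Pre-tax total = $408.41 + $152.44 = $560.85
Taxable wages = $5,834.46 − $560.85 = $5,273.61
Federal income tax: $5,273.61 × 0.14 = $738.31
Municipal income tax: $5,273.61 × 0.005 = $26.37
Medicare tax: $5,834.46 × 0.025 = $145.86
SDI: annual cap $121,336.16 already reached (YTD $125,081.61), so $0.00
Paid family leave insurance: $5,834.46 × 0.002 = $11.67
Group life insurance premium: $376.83
Total deductions = $408.41 + $152.44 + $738.31 + $26.37 + $145.86 + $0.00 + $11.67 + $376.83 = $1,859.89
Net pay = $5,834.46 − $1,859.89 = $3,974.57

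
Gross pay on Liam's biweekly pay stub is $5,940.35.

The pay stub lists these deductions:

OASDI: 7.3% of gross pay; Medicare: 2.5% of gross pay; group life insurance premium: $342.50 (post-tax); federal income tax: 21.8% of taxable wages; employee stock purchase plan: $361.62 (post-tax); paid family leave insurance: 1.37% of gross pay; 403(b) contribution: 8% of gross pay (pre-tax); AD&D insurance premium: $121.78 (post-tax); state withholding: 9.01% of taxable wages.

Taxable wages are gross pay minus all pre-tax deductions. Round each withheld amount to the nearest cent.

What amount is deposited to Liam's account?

$2,291.87

403(b) contribution: $5,940.35 × 0.08 = $475.23
Taxable wages = $5,940.35 − $475.23 = $5,465.12
Federal income tax: $5,465.12 × 0.218 = $1,191.40
State withholding: $5,465.12 × 0.0901 = $492.41
Medicare: $5,940.35 × 0.025 = $148.51
Paid family leave insurance: $5,940.35 × 0.0137 = $81.38
OASDI: $5,940.35 × 0.073 = $433.65
AD&D insurance premium: $121.78
Group life insurance premium: $342.50
Employee stock purchase plan: $361.62
Total deductions = $475.23 + $1,191.40 + $492.41 + $148.51 + $81.38 + $433.65 + $121.78 + $342.50 + $361.62 = $3,648.48
Net pay = $5,940.35 − $3,648.48 = $2,291.87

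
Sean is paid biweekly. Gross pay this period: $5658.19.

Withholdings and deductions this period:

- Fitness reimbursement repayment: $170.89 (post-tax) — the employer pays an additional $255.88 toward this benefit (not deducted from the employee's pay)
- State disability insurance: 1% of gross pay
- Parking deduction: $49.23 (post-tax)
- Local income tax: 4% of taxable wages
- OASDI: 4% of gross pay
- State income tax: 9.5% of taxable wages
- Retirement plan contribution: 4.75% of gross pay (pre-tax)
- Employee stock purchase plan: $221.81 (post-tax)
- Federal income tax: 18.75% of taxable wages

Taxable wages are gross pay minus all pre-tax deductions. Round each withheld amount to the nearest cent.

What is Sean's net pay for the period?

$2926.49

Retirement plan contribution: $5658.19 × 0.0475 = $268.76
Taxable wages = $5658.19 − $268.76 = $5389.43
Local income tax: $5389.43 × 0.04 = $215.58
State income tax: $5389.43 × 0.095 = $512.00
Federal income tax: $5389.43 × 0.1875 = $1010.52
OASDI: $5658.19 × 0.04 = $226.33
State disability insurance: $5658.19 × 0.01 = $56.58
Employee stock purchase plan: $221.81
Fitness reimbursement repayment: $170.89
Parking deduction: $49.23
(Employer's $255.88 toward fitness reimbursement repayment is not withheld from the employee.)
Total deductions = $268.76 + $215.58 + $512.00 + $1010.52 + $226.33 + $56.58 + $221.81 + $170.89 + $49.23 = $2731.70
Net pay = $5658.19 − $2731.70 = $2926.49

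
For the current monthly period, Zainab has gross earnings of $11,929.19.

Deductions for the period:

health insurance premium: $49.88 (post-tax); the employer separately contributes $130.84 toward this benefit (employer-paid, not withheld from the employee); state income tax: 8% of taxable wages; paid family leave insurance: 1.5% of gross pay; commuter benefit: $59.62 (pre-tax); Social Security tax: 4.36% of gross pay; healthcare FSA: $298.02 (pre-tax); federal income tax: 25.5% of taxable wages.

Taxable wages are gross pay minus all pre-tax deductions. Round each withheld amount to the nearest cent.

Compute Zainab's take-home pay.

Commuter benefit: $59.62
Healthcare FSA: $298.02
Pre-tax total = $59.62 + $298.02 = $357.64
Taxable wages = $11,929.19 − $357.64 = $11,571.55
State income tax: $11,571.55 × 0.08 = $925.72
Federal income tax: $11,571.55 × 0.255 = $2,950.75
Paid family leave insurance: $11,929.19 × 0.015 = $178.94
Social Security tax: $11,929.19 × 0.0436 = $520.11
Health insurance premium: $49.88
(Employer's $130.84 toward health insurance premium is not withheld from the employee.)
Total deductions = $59.62 + $298.02 + $925.72 + $2,950.75 + $178.94 + $520.11 + $49.88 = $4,983.04
Net pay = $11,929.19 − $4,983.04 = $6,946.15

$6,946.15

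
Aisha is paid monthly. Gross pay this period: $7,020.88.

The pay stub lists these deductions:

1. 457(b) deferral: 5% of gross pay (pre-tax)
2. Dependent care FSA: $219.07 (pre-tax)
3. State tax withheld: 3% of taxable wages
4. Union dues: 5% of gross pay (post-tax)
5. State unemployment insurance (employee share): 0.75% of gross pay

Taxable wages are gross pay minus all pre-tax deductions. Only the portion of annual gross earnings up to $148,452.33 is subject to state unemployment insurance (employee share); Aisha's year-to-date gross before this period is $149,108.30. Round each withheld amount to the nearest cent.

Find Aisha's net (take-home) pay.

457(b) deferral: $7,020.88 × 0.05 = $351.04
Dependent care FSA: $219.07
Pre-tax total = $351.04 + $219.07 = $570.11
Taxable wages = $7,020.88 − $570.11 = $6,450.77
State tax withheld: $6,450.77 × 0.03 = $193.52
State unemployment insurance (employee share): annual cap $148,452.33 already reached (YTD $149,108.30), so $0.00
Union dues: $7,020.88 × 0.05 = $351.04
Total deductions = $351.04 + $219.07 + $193.52 + $0.00 + $351.04 = $1,114.67
Net pay = $7,020.88 − $1,114.67 = $5,906.21

$5,906.21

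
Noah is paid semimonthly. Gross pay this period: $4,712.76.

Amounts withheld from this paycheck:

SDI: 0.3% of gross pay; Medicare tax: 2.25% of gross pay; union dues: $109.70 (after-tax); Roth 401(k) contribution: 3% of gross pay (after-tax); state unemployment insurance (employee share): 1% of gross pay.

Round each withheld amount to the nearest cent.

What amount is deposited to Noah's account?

State unemployment insurance (employee share): $4,712.76 × 0.01 = $47.13
SDI: $4,712.76 × 0.003 = $14.14
Medicare tax: $4,712.76 × 0.0225 = $106.04
Roth 401(k) contribution: $4,712.76 × 0.03 = $141.38
Union dues: $109.70
Total deductions = $47.13 + $14.14 + $106.04 + $141.38 + $109.70 = $418.39
Net pay = $4,712.76 − $418.39 = $4,294.37

$4,294.37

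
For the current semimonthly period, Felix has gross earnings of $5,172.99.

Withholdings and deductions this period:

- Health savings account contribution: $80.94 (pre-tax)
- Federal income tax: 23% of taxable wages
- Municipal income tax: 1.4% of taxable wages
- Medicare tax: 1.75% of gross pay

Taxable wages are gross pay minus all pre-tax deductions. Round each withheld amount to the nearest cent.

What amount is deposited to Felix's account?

$3,759.06

Health savings account contribution: $80.94
Taxable wages = $5,172.99 − $80.94 = $5,092.05
Federal income tax: $5,092.05 × 0.23 = $1,171.17
Municipal income tax: $5,092.05 × 0.014 = $71.29
Medicare tax: $5,172.99 × 0.0175 = $90.53
Total deductions = $80.94 + $1,171.17 + $71.29 + $90.53 = $1,413.93
Net pay = $5,172.99 − $1,413.93 = $3,759.06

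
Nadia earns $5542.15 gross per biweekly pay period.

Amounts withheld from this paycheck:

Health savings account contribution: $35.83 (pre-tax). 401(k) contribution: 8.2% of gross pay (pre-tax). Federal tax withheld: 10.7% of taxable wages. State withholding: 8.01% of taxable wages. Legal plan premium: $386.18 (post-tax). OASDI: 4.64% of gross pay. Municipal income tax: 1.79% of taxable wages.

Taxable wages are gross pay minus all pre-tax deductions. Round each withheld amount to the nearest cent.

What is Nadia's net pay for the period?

Health savings account contribution: $35.83
401(k) contribution: $5542.15 × 0.082 = $454.46
Pre-tax total = $35.83 + $454.46 = $490.29
Taxable wages = $5542.15 − $490.29 = $5051.86
Federal tax withheld: $5051.86 × 0.107 = $540.55
Municipal income tax: $5051.86 × 0.0179 = $90.43
State withholding: $5051.86 × 0.0801 = $404.65
OASDI: $5542.15 × 0.0464 = $257.16
Legal plan premium: $386.18
Total deductions = $35.83 + $454.46 + $540.55 + $90.43 + $404.65 + $257.16 + $386.18 = $2169.26
Net pay = $5542.15 − $2169.26 = $3372.89

$3372.89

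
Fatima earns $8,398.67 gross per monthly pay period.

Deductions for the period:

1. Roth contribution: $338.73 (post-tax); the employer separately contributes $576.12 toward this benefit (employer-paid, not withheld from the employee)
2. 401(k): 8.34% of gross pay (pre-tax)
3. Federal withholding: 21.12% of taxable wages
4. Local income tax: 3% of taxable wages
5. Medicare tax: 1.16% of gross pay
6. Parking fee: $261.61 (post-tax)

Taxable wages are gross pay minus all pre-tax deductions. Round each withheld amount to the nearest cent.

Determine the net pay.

401(k): $8,398.67 × 0.0834 = $700.45
Taxable wages = $8,398.67 − $700.45 = $7,698.22
Federal withholding: $7,698.22 × 0.2112 = $1,625.86
Local income tax: $7,698.22 × 0.03 = $230.95
Medicare tax: $8,398.67 × 0.0116 = $97.42
Parking fee: $261.61
Roth contribution: $338.73
(Employer's $576.12 toward Roth contribution is not withheld from the employee.)
Total deductions = $700.45 + $1,625.86 + $230.95 + $97.42 + $261.61 + $338.73 = $3,255.02
Net pay = $8,398.67 − $3,255.02 = $5,143.65

$5,143.65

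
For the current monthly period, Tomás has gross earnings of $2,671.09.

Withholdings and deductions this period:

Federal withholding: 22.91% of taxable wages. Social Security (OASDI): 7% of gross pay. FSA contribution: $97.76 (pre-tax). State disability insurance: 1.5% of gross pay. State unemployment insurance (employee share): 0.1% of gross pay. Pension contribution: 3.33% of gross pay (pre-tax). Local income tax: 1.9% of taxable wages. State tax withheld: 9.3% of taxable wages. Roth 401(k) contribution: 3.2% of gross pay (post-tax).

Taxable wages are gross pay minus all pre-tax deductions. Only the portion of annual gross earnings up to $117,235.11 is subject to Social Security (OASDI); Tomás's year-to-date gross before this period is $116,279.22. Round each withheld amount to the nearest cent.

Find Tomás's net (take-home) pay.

FSA contribution: $97.76
Pension contribution: $2,671.09 × 0.0333 = $88.95
Pre-tax total = $97.76 + $88.95 = $186.71
Taxable wages = $2,671.09 − $186.71 = $2,484.38
Local income tax: $2,484.38 × 0.019 = $47.20
State tax withheld: $2,484.38 × 0.093 = $231.05
Federal withholding: $2,484.38 × 0.2291 = $569.17
Social Security (OASDI): only $117,235.11 − $116,279.22 = $955.89 of this check is subject → $955.89 × 0.07 = $66.91
State unemployment insurance (employee share): $2,671.09 × 0.001 = $2.67
State disability insurance: $2,671.09 × 0.015 = $40.07
Roth 401(k) contribution: $2,671.09 × 0.032 = $85.47
Total deductions = $97.76 + $88.95 + $47.20 + $231.05 + $569.17 + $66.91 + $2.67 + $40.07 + $85.47 = $1,229.25
Net pay = $2,671.09 − $1,229.25 = $1,441.84

$1,441.84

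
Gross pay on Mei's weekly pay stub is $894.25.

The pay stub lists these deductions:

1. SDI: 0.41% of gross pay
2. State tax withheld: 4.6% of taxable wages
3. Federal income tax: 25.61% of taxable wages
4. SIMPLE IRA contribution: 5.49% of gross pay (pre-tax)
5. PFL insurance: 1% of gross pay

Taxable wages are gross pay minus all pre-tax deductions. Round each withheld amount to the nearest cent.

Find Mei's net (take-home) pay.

SIMPLE IRA contribution: $894.25 × 0.0549 = $49.09
Taxable wages = $894.25 − $49.09 = $845.16
State tax withheld: $845.16 × 0.046 = $38.88
Federal income tax: $845.16 × 0.2561 = $216.45
SDI: $894.25 × 0.0041 = $3.67
PFL insurance: $894.25 × 0.01 = $8.94
Total deductions = $49.09 + $38.88 + $216.45 + $3.67 + $8.94 = $317.03
Net pay = $894.25 − $317.03 = $577.22

$577.22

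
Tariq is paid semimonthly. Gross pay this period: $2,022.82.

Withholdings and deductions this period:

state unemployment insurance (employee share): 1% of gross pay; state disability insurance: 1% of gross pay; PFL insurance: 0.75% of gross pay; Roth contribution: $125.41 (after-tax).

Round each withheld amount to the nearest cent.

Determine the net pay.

PFL insurance: $2,022.82 × 0.0075 = $15.17
State disability insurance: $2,022.82 × 0.01 = $20.23
State unemployment insurance (employee share): $2,022.82 × 0.01 = $20.23
Roth contribution: $125.41
Total deductions = $15.17 + $20.23 + $20.23 + $125.41 = $181.04
Net pay = $2,022.82 − $181.04 = $1,841.78

$1,841.78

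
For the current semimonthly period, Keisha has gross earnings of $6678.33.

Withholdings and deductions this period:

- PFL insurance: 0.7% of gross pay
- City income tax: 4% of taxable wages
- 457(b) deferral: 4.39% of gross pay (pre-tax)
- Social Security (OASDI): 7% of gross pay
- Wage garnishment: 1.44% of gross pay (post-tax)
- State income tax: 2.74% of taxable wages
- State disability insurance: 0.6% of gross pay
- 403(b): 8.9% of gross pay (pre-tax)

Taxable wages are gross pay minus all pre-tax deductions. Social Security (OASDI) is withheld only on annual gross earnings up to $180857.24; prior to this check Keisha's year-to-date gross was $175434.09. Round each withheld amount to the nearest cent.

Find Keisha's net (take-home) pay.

$4837.87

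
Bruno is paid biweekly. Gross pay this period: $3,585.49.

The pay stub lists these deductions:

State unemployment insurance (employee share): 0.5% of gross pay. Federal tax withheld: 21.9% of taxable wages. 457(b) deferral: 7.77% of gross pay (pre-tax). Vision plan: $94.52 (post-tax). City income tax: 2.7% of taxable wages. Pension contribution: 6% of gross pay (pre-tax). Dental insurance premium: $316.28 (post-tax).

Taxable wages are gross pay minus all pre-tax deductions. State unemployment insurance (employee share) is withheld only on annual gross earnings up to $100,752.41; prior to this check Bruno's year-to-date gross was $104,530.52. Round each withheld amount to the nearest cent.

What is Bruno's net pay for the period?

$1,920.39

Pension contribution: $3,585.49 × 0.06 = $215.13
457(b) deferral: $3,585.49 × 0.0777 = $278.59
Pre-tax total = $215.13 + $278.59 = $493.72
Taxable wages = $3,585.49 − $493.72 = $3,091.77
Federal tax withheld: $3,091.77 × 0.219 = $677.10
City income tax: $3,091.77 × 0.027 = $83.48
State unemployment insurance (employee share): annual cap $100,752.41 already reached (YTD $104,530.52), so $0.00
Dental insurance premium: $316.28
Vision plan: $94.52
Total deductions = $215.13 + $278.59 + $677.10 + $83.48 + $0.00 + $316.28 + $94.52 = $1,665.10
Net pay = $3,585.49 − $1,665.10 = $1,920.39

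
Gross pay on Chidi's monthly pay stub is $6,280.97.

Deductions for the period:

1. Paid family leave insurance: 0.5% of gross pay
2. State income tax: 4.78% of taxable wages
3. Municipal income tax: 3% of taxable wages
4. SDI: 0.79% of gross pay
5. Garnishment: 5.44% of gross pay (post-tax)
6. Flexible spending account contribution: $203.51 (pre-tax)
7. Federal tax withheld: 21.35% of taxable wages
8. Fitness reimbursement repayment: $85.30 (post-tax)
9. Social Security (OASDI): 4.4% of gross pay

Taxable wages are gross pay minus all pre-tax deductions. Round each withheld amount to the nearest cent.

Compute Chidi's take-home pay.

Flexible spending account contribution: $203.51
Taxable wages = $6,280.97 − $203.51 = $6,077.46
Municipal income tax: $6,077.46 × 0.03 = $182.32
State income tax: $6,077.46 × 0.0478 = $290.50
Federal tax withheld: $6,077.46 × 0.2135 = $1,297.54
SDI: $6,280.97 × 0.0079 = $49.62
Social Security (OASDI): $6,280.97 × 0.044 = $276.36
Paid family leave insurance: $6,280.97 × 0.005 = $31.40
Garnishment: $6,280.97 × 0.0544 = $341.68
Fitness reimbursement repayment: $85.30
Total deductions = $203.51 + $182.32 + $290.50 + $1,297.54 + $49.62 + $276.36 + $31.40 + $341.68 + $85.30 = $2,758.23
Net pay = $6,280.97 − $2,758.23 = $3,522.74

$3,522.74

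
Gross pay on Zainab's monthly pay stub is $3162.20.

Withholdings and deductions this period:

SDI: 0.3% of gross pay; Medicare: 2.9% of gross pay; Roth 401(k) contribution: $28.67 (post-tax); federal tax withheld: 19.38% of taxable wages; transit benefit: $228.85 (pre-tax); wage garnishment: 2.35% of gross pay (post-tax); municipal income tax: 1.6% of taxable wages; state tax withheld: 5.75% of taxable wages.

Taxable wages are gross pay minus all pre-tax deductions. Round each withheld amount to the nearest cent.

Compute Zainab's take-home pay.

$1945.10

Transit benefit: $228.85
Taxable wages = $3162.20 − $228.85 = $2933.35
State tax withheld: $2933.35 × 0.0575 = $168.67
Municipal income tax: $2933.35 × 0.016 = $46.93
Federal tax withheld: $2933.35 × 0.1938 = $568.48
SDI: $3162.20 × 0.003 = $9.49
Medicare: $3162.20 × 0.029 = $91.70
Wage garnishment: $3162.20 × 0.0235 = $74.31
Roth 401(k) contribution: $28.67
Total deductions = $228.85 + $168.67 + $46.93 + $568.48 + $9.49 + $91.70 + $74.31 + $28.67 = $1217.10
Net pay = $3162.20 − $1217.10 = $1945.10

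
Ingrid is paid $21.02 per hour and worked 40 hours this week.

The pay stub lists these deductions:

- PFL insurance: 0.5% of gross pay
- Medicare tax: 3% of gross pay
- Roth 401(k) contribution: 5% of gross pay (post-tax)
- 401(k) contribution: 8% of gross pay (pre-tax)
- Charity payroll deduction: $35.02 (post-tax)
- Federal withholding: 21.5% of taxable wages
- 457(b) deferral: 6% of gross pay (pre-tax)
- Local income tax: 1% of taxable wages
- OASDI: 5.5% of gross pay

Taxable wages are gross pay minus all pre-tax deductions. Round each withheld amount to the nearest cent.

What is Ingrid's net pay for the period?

Gross pay: 40 × $21.02 = $840.80
457(b) deferral: $840.80 × 0.06 = $50.45
401(k) contribution: $840.80 × 0.08 = $67.26
Pre-tax total = $50.45 + $67.26 = $117.71
Taxable wages = $840.80 − $117.71 = $723.09
Federal withholding: $723.09 × 0.215 = $155.46
Local income tax: $723.09 × 0.01 = $7.23
PFL insurance: $840.80 × 0.005 = $4.20
Medicare tax: $840.80 × 0.03 = $25.22
OASDI: $840.80 × 0.055 = $46.24
Charity payroll deduction: $35.02
Roth 401(k) contribution: $840.80 × 0.05 = $42.04
Total deductions = $50.45 + $67.26 + $155.46 + $7.23 + $4.20 + $25.22 + $46.24 + $35.02 + $42.04 = $433.12
Net pay = $840.80 − $433.12 = $407.68

$407.68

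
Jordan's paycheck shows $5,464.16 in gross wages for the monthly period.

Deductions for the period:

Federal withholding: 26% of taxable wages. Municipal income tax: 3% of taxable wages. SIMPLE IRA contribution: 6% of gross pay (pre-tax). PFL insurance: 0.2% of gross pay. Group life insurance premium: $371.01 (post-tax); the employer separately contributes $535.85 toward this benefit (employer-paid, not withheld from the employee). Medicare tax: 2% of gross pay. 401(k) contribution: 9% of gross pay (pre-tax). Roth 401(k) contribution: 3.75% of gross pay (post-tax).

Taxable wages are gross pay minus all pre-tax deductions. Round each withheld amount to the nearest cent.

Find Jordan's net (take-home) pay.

$2,601.49

401(k) contribution: $5,464.16 × 0.09 = $491.77
SIMPLE IRA contribution: $5,464.16 × 0.06 = $327.85
Pre-tax total = $491.77 + $327.85 = $819.62
Taxable wages = $5,464.16 − $819.62 = $4,644.54
Federal withholding: $4,644.54 × 0.26 = $1,207.58
Municipal income tax: $4,644.54 × 0.03 = $139.34
PFL insurance: $5,464.16 × 0.002 = $10.93
Medicare tax: $5,464.16 × 0.02 = $109.28
Group life insurance premium: $371.01
Roth 401(k) contribution: $5,464.16 × 0.0375 = $204.91
(Employer's $535.85 toward group life insurance premium is not withheld from the employee.)
Total deductions = $491.77 + $327.85 + $1,207.58 + $139.34 + $10.93 + $109.28 + $371.01 + $204.91 = $2,862.67
Net pay = $5,464.16 − $2,862.67 = $2,601.49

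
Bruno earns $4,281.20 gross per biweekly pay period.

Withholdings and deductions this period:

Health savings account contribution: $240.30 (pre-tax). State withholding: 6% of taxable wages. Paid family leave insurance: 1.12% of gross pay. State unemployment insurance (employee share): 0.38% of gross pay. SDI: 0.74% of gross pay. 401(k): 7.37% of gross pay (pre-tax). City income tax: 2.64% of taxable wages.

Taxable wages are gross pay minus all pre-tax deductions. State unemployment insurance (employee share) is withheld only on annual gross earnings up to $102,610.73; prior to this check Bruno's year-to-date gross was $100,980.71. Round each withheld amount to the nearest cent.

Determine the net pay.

$3,317.69

Health savings account contribution: $240.30
401(k): $4,281.20 × 0.0737 = $315.52
Pre-tax total = $240.30 + $315.52 = $555.82
Taxable wages = $4,281.20 − $555.82 = $3,725.38
City income tax: $3,725.38 × 0.0264 = $98.35
State withholding: $3,725.38 × 0.06 = $223.52
SDI: $4,281.20 × 0.0074 = $31.68
State unemployment insurance (employee share): only $102,610.73 − $100,980.71 = $1,630.02 of this check is subject → $1,630.02 × 0.0038 = $6.19
Paid family leave insurance: $4,281.20 × 0.0112 = $47.95
Total deductions = $240.30 + $315.52 + $98.35 + $223.52 + $31.68 + $6.19 + $47.95 = $963.51
Net pay = $4,281.20 − $963.51 = $3,317.69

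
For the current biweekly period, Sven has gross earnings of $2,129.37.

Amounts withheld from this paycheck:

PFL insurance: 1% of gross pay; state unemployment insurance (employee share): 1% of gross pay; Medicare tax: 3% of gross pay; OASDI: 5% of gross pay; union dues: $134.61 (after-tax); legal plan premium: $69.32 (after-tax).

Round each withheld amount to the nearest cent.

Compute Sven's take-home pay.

PFL insurance: $2,129.37 × 0.01 = $21.29
State unemployment insurance (employee share): $2,129.37 × 0.01 = $21.29
OASDI: $2,129.37 × 0.05 = $106.47
Medicare tax: $2,129.37 × 0.03 = $63.88
Union dues: $134.61
Legal plan premium: $69.32
Total deductions = $21.29 + $21.29 + $106.47 + $63.88 + $134.61 + $69.32 = $416.86
Net pay = $2,129.37 − $416.86 = $1,712.51

$1,712.51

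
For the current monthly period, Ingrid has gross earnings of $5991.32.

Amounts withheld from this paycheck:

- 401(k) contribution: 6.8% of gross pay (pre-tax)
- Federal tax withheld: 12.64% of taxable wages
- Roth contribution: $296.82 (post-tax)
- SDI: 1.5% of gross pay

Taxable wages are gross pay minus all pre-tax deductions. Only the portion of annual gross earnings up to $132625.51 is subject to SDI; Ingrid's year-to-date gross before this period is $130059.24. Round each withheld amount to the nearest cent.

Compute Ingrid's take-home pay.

$4542.79

401(k) contribution: $5991.32 × 0.068 = $407.41
Taxable wages = $5991.32 − $407.41 = $5583.91
Federal tax withheld: $5583.91 × 0.1264 = $705.81
SDI: only $132625.51 − $130059.24 = $2566.27 of this check is subject → $2566.27 × 0.015 = $38.49
Roth contribution: $296.82
Total deductions = $407.41 + $705.81 + $38.49 + $296.82 = $1448.53
Net pay = $5991.32 − $1448.53 = $4542.79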